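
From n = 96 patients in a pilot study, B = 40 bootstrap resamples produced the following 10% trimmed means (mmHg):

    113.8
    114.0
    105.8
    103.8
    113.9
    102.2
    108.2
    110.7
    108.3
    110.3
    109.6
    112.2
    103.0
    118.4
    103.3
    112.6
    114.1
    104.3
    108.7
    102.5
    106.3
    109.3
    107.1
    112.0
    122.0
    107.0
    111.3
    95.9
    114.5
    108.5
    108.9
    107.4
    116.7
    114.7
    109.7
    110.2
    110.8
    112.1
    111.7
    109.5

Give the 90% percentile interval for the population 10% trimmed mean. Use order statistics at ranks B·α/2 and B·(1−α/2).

(102.2, 116.7)

Sorted replicates: 95.9, 102.2, 102.5, 103.0, 103.3, 103.8, 104.3, 105.8, 106.3, 107.0, 107.1, 107.4, 108.2, 108.3, 108.5, 108.7, 108.9, 109.3, 109.5, 109.6, 109.7, 110.2, 110.3, 110.7, 110.8, 111.3, 111.7, 112.0, 112.1, 112.2, 112.6, 113.8, 113.9, 114.0, 114.1, 114.5, 114.7, 116.7, 118.4, 122.0
α = 0.10; lower rank = 40 × 0.050 = 2; upper rank = 40 × 0.950 = 38.
The 2nd smallest replicate is 102.2; the 38th is 116.7.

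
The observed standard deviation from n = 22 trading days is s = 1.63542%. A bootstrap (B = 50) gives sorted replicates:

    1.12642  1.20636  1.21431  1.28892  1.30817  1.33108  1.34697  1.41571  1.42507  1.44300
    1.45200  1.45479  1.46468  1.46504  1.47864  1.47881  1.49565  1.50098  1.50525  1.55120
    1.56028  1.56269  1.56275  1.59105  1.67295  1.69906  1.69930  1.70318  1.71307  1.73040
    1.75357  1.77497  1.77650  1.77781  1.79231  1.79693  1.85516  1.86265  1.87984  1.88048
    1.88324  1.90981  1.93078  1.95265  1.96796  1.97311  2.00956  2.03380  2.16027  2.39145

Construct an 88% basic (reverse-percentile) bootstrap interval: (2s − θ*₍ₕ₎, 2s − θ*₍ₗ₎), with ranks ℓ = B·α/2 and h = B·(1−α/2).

(1.26128, 2.05653)

Percentile endpoints at ranks 3 and 47: θ*₍3₎ = 1.21431, θ*₍47₎ = 2.00956.
Basic interval reflects these around s:
  lower = 2 × 1.63542 − 2.00956 = 1.26128
  upper = 2 × 1.63542 − 1.21431 = 2.05653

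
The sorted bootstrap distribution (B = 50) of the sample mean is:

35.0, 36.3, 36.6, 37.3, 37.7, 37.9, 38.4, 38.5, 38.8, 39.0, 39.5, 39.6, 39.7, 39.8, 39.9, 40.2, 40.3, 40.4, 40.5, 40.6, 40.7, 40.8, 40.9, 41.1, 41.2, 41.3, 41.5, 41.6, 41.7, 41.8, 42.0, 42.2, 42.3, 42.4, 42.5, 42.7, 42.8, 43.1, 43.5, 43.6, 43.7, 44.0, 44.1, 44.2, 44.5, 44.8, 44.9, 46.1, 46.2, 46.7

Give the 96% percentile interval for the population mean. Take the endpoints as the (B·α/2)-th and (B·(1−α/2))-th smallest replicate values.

(35.0, 46.2)

α = 0.04; lower rank = 50 × 0.020 = 1; upper rank = 50 × 0.980 = 49.
The 1st smallest replicate is 35.0; the 49th is 46.2.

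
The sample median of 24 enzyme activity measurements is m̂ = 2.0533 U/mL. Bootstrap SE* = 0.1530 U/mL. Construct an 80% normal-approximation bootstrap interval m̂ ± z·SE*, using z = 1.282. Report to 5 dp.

Margin = 1.282 × 0.1530 = 0.196146
Interval: 2.0533 ± 0.196146

(1.85715, 2.24945)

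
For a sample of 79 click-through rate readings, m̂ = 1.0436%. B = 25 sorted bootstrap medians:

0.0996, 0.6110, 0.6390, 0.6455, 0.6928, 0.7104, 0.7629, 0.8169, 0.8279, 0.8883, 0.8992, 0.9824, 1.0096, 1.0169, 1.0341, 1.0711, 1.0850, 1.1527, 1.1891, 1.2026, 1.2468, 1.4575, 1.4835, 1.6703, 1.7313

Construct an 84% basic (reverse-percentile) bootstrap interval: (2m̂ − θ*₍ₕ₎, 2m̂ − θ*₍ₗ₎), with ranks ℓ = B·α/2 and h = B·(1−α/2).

Percentile endpoints at ranks 2 and 23: θ*₍2₎ = 0.6110, θ*₍23₎ = 1.4835.
Basic interval reflects these around m̂:
  lower = 2 × 1.0436 − 1.4835 = 0.6037
  upper = 2 × 1.0436 − 0.6110 = 1.4762

(0.6037, 1.4762)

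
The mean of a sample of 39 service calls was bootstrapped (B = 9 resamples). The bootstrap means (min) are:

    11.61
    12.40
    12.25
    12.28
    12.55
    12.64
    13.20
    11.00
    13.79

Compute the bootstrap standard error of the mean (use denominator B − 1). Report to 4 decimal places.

SE* = 0.8118

Bootstrap SE is the standard deviation of the 9 replicate means.
Mean of replicates: (11.61 + 12.40 + 12.25 + 12.28 + 12.55 + 12.64 + 13.20 + 11.00 + 13.79) / 9 = 111.72000 / 9 = 12.41333
Sum of squared deviations: (−0.80333)² + (−0.01333)² + (−0.16333)² + (−0.13333)² + (+0.13667)² + (+0.22667)² + (+0.78667)² + (−1.41333)² + (+1.37667)² = 5.27160
Variance = 5.27160 / 8 = 0.65895
SE* = √0.65895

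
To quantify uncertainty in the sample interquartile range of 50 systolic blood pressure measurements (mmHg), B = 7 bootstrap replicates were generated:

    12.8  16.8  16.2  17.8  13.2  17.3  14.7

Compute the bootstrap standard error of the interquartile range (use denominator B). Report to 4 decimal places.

Bootstrap SE is the standard deviation of the 7 replicate interquartile ranges.
Mean of replicates: (12.8 + 16.8 + 16.2 + 17.8 + 13.2 + 17.3 + 14.7) / 7 = 108.80000 / 7 = 15.54286
Sum of squared deviations: (−2.74286)² + (+1.25714)² + (+0.65714)² + (+2.25714)² + (−2.34286)² + (+1.75714)² + (−0.84286)² = 23.91714
Variance = 23.91714 / 7 = 3.41673
SE* = √3.41673

SE* = 1.8484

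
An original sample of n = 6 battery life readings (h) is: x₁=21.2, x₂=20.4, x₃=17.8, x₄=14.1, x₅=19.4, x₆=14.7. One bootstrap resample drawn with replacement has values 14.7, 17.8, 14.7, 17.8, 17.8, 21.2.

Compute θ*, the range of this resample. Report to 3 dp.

θ* = 6.500

Range = 21.2 − 14.7 = 6.500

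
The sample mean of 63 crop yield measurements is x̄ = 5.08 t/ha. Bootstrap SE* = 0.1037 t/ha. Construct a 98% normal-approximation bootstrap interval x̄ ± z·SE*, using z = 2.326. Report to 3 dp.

Margin = 2.326 × 0.1037 = 0.2412
Interval: 5.08 ± 0.2412

(4.839, 5.321)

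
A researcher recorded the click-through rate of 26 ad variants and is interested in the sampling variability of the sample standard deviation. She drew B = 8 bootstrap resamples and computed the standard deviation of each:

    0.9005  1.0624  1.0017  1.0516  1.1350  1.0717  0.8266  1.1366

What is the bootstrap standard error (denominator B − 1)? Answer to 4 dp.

Bootstrap SE is the standard deviation of the 8 replicate standard deviations.
Mean of replicates: (0.9005 + 1.0624 + 1.0017 + 1.0516 + 1.1350 + 1.0717 + 0.8266 + 1.1366) / 8 = 8.18610 / 8 = 1.02326
Sum of squared deviations: (−0.12276)² + (+0.03914)² + (−0.02156)² + (+0.02834)² + (+0.11174)² + (+0.04844)² + (−0.19666)² + (+0.11334)² = 0.08422
Variance = 0.08422 / 7 = 0.01203
SE* = √0.01203

SE* = 0.1097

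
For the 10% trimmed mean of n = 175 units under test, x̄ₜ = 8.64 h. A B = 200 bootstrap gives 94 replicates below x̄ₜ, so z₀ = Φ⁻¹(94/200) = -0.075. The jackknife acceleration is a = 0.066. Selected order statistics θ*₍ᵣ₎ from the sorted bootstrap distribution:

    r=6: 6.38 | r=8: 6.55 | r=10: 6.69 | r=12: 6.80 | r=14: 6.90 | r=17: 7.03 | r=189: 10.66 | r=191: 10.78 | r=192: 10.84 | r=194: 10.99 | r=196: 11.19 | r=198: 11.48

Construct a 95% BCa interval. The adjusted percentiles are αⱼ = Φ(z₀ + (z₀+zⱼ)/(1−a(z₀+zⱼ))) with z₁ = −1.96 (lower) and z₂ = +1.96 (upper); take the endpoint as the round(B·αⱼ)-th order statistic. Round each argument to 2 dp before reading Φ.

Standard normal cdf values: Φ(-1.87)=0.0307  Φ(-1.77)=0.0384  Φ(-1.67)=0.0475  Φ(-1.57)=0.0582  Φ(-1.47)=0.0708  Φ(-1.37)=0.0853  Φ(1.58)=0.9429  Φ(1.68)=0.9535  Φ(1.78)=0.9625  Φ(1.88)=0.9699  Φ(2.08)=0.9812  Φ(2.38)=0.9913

Lower: z₀ + z₁ = -0.075 + (-1.960) = -2.035; 1 − a(z₀+z₁) = 1 − (0.066)(-2.035) = 1.1343; argument = -0.075 + (-2.035)/1.1343 = -1.8690 → -1.87.
α₁ = Φ(-1.87) = 0.0307; rank = round(200 × 0.0307) = 6; θ*₍6₎ = 6.38.
Upper: z₀ + z₂ = 1.885; 1 − a(z₀+z₂) = 0.8756; argument = 2.0778 → 2.08; α₂ = 0.9812; rank = 196; θ*₍196₎ = 11.19.

(6.38, 11.19)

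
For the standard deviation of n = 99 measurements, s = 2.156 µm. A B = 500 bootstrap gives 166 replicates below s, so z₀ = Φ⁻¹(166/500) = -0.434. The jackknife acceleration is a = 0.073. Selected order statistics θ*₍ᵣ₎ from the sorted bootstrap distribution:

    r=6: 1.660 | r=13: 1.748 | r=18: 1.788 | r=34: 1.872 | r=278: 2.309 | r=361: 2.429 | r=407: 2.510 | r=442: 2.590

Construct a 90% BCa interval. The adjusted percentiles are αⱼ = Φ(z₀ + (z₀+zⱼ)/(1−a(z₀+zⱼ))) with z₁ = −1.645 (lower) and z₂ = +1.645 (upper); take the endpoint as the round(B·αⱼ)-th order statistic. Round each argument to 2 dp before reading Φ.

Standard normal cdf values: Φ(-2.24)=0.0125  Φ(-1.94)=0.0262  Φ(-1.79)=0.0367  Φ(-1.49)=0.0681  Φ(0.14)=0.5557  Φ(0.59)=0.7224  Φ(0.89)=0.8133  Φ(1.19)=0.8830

Lower: z₀ + z₁ = -0.434 + (-1.645) = -2.079; 1 − a(z₀+z₁) = 1 − (0.073)(-2.079) = 1.1518; argument = -0.434 + (-2.079)/1.1518 = -2.2391 → -2.24.
α₁ = Φ(-2.24) = 0.0125; rank = round(500 × 0.0125) = 6; θ*₍6₎ = 1.660.
Upper: z₀ + z₂ = 1.211; 1 − a(z₀+z₂) = 0.9116; argument = 0.8944 → 0.89; α₂ = 0.8133; rank = 407; θ*₍407₎ = 2.510.

(1.660, 2.510)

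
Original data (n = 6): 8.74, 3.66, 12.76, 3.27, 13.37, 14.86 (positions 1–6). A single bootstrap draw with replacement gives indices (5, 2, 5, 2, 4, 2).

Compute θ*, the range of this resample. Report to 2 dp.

θ* = 10.10

Resample values: 13.37, 3.66, 13.37, 3.66, 3.27, 3.66.
Range = 13.37 − 3.27 = 10.10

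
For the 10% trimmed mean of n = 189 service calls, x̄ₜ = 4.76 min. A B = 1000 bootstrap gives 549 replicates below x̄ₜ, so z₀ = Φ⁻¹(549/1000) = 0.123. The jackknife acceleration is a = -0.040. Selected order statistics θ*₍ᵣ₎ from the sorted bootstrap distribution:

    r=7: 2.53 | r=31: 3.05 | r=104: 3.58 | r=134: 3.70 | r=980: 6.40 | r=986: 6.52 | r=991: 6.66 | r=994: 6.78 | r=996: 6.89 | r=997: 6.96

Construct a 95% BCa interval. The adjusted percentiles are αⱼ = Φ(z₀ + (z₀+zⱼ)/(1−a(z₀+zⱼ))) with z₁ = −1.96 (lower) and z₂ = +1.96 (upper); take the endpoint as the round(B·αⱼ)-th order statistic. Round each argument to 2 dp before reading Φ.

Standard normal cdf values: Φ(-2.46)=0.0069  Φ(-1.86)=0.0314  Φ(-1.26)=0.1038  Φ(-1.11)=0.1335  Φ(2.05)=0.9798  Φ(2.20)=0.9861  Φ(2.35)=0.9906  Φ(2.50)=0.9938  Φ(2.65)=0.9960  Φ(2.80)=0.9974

(3.05, 6.40)

Lower: z₀ + z₁ = 0.123 + (-1.960) = -1.837; 1 − a(z₀+z₁) = 1 − (-0.040)(-1.837) = 0.9265; argument = 0.123 + (-1.837)/0.9265 = -1.8597 → -1.86.
α₁ = Φ(-1.86) = 0.0314; rank = round(1000 × 0.0314) = 31; θ*₍31₎ = 3.05.
Upper: z₀ + z₂ = 2.083; 1 − a(z₀+z₂) = 1.0833; argument = 2.0458 → 2.05; α₂ = 0.9798; rank = 980; θ*₍980₎ = 6.40.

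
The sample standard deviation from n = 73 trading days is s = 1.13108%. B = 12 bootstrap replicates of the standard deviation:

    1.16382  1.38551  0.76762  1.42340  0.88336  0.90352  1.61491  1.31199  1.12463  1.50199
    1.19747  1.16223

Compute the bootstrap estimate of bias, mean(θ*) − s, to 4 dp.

mean(θ*) = (1.16382 + 1.38551 + 0.76762 + 1.42340 + 0.88336 + 0.90352 + 1.61491 + 1.31199 + 1.12463 + 1.50199 + 1.19747 + 1.16223) / 12 = 1.20337
bias = 1.20337 − 1.13108

bias = +0.0723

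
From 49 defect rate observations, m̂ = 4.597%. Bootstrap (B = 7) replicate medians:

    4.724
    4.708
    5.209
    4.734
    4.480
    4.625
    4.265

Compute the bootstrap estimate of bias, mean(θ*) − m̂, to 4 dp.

mean(θ*) = (4.724 + 4.708 + 5.209 + 4.734 + 4.480 + 4.625 + 4.265) / 7 = 4.67786
bias = 4.67786 − 4.597

bias = +0.0809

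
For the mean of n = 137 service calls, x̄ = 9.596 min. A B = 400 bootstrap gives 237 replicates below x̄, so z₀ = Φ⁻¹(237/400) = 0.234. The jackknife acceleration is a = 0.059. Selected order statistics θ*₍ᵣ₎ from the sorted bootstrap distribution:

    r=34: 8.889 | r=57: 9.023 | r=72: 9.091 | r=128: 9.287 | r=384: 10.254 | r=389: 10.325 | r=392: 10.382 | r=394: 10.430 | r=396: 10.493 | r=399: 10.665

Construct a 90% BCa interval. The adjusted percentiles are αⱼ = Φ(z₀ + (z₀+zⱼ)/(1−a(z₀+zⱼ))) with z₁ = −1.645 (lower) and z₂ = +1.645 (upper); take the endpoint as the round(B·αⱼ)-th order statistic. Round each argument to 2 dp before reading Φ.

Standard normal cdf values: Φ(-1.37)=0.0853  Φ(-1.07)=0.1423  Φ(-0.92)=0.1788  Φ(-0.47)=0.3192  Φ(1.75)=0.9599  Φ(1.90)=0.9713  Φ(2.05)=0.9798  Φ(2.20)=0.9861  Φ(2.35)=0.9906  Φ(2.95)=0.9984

(9.023, 10.493)

Lower: z₀ + z₁ = 0.234 + (-1.645) = -1.411; 1 − a(z₀+z₁) = 1 − (0.059)(-1.411) = 1.0832; argument = 0.234 + (-1.411)/1.0832 = -1.0686 → -1.07.
α₁ = Φ(-1.07) = 0.1423; rank = round(400 × 0.1423) = 57; θ*₍57₎ = 9.023.
Upper: z₀ + z₂ = 1.879; 1 − a(z₀+z₂) = 0.8891; argument = 2.3473 → 2.35; α₂ = 0.9906; rank = 396; θ*₍396₎ = 10.493.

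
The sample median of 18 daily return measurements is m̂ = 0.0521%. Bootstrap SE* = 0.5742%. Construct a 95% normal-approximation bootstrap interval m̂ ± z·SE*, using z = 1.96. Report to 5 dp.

Margin = 1.96 × 0.5742 = 1.125432
Interval: 0.0521 ± 1.125432

(-1.07333, 1.17753)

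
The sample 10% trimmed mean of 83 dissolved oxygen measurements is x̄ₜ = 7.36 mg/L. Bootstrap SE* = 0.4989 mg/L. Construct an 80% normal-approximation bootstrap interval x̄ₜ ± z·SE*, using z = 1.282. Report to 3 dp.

(6.720, 8.000)

Margin = 1.282 × 0.4989 = 0.6396
Interval: 7.36 ± 0.6396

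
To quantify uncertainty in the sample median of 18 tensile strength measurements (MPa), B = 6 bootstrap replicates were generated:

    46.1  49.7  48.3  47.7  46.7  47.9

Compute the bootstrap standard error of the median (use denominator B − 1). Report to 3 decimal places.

SE* = 1.261

Bootstrap SE is the standard deviation of the 6 replicate medians.
Mean of replicates: (46.1 + 49.7 + 48.3 + 47.7 + 46.7 + 47.9) / 6 = 286.4000 / 6 = 47.7333
Sum of squared deviations: (−1.6333)² + (+1.9667)² + (+0.5667)² + (−0.0333)² + (−1.0333)² + (+0.1667)² = 7.9533
Variance = 7.9533 / 5 = 1.5907
SE* = √1.5907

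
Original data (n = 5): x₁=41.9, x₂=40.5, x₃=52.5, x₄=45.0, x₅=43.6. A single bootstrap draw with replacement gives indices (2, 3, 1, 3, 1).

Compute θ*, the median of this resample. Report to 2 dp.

θ* = 41.90

Resample values: 40.5, 52.5, 41.9, 52.5, 41.9.
Sorted: 40.5, 41.9, 41.9, 52.5, 52.5
Median = middle value = 41.90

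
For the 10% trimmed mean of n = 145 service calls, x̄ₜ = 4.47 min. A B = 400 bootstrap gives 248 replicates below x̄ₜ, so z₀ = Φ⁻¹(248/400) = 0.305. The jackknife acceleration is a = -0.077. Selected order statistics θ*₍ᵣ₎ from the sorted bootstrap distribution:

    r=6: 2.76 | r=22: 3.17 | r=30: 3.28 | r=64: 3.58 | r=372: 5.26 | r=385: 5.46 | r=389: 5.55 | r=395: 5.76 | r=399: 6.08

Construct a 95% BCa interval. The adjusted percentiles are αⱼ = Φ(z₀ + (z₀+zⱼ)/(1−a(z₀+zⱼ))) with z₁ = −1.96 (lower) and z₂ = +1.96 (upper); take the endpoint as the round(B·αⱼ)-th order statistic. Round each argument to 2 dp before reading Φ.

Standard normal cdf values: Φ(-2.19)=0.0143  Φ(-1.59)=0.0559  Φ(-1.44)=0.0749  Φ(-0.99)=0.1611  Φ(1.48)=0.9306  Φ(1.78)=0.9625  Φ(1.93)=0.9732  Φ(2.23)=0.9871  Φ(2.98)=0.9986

(3.17, 5.76)

Lower: z₀ + z₁ = 0.305 + (-1.960) = -1.655; 1 − a(z₀+z₁) = 1 − (-0.077)(-1.655) = 0.8726; argument = 0.305 + (-1.655)/0.8726 = -1.5917 → -1.59.
α₁ = Φ(-1.59) = 0.0559; rank = round(400 × 0.0559) = 22; θ*₍22₎ = 3.17.
Upper: z₀ + z₂ = 2.265; 1 − a(z₀+z₂) = 1.1744; argument = 2.2336 → 2.23; α₂ = 0.9871; rank = 395; θ*₍395₎ = 5.76.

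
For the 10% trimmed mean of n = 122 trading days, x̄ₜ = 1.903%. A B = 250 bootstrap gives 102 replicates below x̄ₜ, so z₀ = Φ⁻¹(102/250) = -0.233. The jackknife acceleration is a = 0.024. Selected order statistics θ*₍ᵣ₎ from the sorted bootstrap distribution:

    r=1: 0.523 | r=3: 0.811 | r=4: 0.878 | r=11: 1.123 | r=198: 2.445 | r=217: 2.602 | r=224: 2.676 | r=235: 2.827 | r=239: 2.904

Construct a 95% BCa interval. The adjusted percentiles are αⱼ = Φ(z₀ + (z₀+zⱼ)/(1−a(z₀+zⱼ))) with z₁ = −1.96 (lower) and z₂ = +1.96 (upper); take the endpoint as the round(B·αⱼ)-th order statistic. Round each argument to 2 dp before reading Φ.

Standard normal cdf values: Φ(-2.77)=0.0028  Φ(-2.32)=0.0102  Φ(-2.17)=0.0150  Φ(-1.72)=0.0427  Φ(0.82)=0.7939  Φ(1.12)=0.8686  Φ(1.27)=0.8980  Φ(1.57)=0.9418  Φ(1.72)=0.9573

Lower: z₀ + z₁ = -0.233 + (-1.960) = -2.193; 1 − a(z₀+z₁) = 1 − (0.024)(-2.193) = 1.0526; argument = -0.233 + (-2.193)/1.0526 = -2.3163 → -2.32.
α₁ = Φ(-2.32) = 0.0102; rank = round(250 × 0.0102) = 3; θ*₍3₎ = 0.811.
Upper: z₀ + z₂ = 1.727; 1 − a(z₀+z₂) = 0.9586; argument = 1.5687 → 1.57; α₂ = 0.9418; rank = 235; θ*₍235₎ = 2.827.

(0.811, 2.827)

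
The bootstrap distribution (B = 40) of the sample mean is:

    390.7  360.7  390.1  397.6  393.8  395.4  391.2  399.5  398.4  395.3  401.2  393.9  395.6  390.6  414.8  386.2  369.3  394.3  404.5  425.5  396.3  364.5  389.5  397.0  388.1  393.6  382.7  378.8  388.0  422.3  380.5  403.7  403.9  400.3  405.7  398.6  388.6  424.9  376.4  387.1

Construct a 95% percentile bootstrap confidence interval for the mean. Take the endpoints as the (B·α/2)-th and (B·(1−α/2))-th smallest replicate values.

Sorted replicates: 360.7, 364.5, 369.3, 376.4, 378.8, 380.5, 382.7, 386.2, 387.1, 388.0, 388.1, 388.6, 389.5, 390.1, 390.6, 390.7, 391.2, 393.6, 393.8, 393.9, 394.3, 395.3, 395.4, 395.6, 396.3, 397.0, 397.6, 398.4, 398.6, 399.5, 400.3, 401.2, 403.7, 403.9, 404.5, 405.7, 414.8, 422.3, 424.9, 425.5
α = 0.05; lower rank = 40 × 0.025 = 1; upper rank = 40 × 0.975 = 39.
The 1st smallest replicate is 360.7; the 39th is 424.9.

(360.7, 424.9)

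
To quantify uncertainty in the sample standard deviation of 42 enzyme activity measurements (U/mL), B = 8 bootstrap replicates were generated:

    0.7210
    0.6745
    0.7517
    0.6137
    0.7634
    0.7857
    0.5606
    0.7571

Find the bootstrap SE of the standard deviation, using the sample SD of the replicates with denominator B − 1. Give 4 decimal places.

Bootstrap SE is the standard deviation of the 8 replicate standard deviations.
Mean of replicates: (0.7210 + 0.6745 + 0.7517 + 0.6137 + 0.7634 + 0.7857 + 0.5606 + 0.7571) / 8 = 5.62770 / 8 = 0.70346
Sum of squared deviations: (+0.01754)² + (−0.02896)² + (+0.04824)² + (−0.08976)² + (+0.05994)² + (+0.08224)² + (−0.14286)² + (+0.05364)² = 0.04517
Variance = 0.04517 / 7 = 0.00645
SE* = √0.00645

SE* = 0.0803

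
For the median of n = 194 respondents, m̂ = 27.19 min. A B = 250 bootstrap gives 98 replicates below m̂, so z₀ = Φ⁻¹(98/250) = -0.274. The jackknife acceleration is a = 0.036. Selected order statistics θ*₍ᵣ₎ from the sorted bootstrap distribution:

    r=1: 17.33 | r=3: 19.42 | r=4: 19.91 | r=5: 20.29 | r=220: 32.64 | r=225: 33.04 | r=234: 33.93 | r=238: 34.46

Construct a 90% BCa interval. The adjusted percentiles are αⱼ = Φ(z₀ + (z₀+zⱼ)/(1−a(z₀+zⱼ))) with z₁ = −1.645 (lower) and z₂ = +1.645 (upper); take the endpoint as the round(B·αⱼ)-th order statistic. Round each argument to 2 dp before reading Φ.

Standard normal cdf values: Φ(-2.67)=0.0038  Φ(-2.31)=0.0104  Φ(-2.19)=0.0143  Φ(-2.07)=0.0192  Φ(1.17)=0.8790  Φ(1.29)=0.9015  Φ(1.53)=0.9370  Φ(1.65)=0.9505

(20.29, 32.64)

Lower: z₀ + z₁ = -0.274 + (-1.645) = -1.919; 1 − a(z₀+z₁) = 1 − (0.036)(-1.919) = 1.0691; argument = -0.274 + (-1.919)/1.0691 = -2.0690 → -2.07.
α₁ = Φ(-2.07) = 0.0192; rank = round(250 × 0.0192) = 5; θ*₍5₎ = 20.29.
Upper: z₀ + z₂ = 1.371; 1 − a(z₀+z₂) = 0.9506; argument = 1.1682 → 1.17; α₂ = 0.8790; rank = 220; θ*₍220₎ = 32.64.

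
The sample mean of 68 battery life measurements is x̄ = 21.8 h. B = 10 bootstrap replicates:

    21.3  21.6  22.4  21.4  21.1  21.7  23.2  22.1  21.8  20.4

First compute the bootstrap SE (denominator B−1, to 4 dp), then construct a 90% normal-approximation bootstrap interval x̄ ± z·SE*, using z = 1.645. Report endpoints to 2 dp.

Mean of replicates = 21.7000; sum of squared deviations = 5.2200; SE* = √(5.2200/9) = 0.7616
Margin = 1.645 × 0.7616 = 1.253
Interval: 21.8 ± 1.253

(20.55, 23.05)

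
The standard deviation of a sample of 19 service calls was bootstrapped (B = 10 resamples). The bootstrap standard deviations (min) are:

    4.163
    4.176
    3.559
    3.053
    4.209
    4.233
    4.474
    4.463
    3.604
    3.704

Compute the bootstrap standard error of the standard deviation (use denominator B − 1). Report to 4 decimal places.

Bootstrap SE is the standard deviation of the 10 replicate standard deviations.
Mean of replicates: (4.163 + 4.176 + 3.559 + 3.053 + 4.209 + 4.233 + 4.474 + 4.463 + 3.604 + 3.704) / 10 = 39.63800 / 10 = 3.96380
Sum of squared deviations: (+0.19920)² + (+0.21220)² + (−0.40480)² + (−0.91080)² + (+0.24520)² + (+0.26920)² + (+0.51020)² + (+0.49920)² + (−0.35980)² + (−0.25980)² = 1.91718
Variance = 1.91718 / 9 = 0.21302
SE* = √0.21302

SE* = 0.4615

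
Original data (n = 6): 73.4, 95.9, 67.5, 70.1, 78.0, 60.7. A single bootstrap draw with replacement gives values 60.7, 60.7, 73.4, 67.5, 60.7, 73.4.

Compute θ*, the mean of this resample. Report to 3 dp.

θ* = 66.067

Mean = (60.7 + 60.7 + 73.4 + 67.5 + 60.7 + 73.4) / 6 = 396.40 / 6 = 66.067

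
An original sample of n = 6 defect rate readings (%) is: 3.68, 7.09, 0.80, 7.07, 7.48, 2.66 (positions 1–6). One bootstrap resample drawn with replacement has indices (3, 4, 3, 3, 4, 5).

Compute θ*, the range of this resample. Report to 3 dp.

Resample values: 0.80, 7.07, 0.80, 0.80, 7.07, 7.48.
Range = 7.48 − 0.80 = 6.680

θ* = 6.680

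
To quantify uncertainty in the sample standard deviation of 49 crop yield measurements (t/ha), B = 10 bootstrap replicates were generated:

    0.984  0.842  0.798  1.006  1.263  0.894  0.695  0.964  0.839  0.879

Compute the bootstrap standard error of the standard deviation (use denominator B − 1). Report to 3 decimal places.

SE* = 0.153

Bootstrap SE is the standard deviation of the 10 replicate standard deviations.
Mean of replicates: (0.984 + 0.842 + 0.798 + 1.006 + 1.263 + 0.894 + 0.695 + 0.964 + 0.839 + 0.879) / 10 = 9.1640 / 10 = 0.9164
Sum of squared deviations: (+0.0676)² + (−0.0744)² + (−0.1184)² + (+0.0896)² + (+0.3466)² + (−0.0224)² + (−0.2214)² + (+0.0476)² + (−0.0774)² + (−0.0374)² = 0.2115
Variance = 0.2115 / 9 = 0.0235
SE* = √0.0235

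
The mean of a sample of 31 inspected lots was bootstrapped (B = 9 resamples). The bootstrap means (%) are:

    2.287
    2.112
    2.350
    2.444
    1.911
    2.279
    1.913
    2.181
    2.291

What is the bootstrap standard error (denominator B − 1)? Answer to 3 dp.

Bootstrap SE is the standard deviation of the 9 replicate means.
Mean of replicates: (2.287 + 2.112 + 2.350 + 2.444 + 1.911 + 2.279 + 1.913 + 2.181 + 2.291) / 9 = 19.76800 / 9 = 2.19644
Sum of squared deviations: (+0.09056)² + (−0.08444)² + (+0.15356)² + (+0.24756)² + (−0.28544)² + (+0.08256)² + (−0.28344)² + (−0.01544)² + (+0.09456)² = 0.27801
Variance = 0.27801 / 8 = 0.03475
SE* = √0.03475

SE* = 0.186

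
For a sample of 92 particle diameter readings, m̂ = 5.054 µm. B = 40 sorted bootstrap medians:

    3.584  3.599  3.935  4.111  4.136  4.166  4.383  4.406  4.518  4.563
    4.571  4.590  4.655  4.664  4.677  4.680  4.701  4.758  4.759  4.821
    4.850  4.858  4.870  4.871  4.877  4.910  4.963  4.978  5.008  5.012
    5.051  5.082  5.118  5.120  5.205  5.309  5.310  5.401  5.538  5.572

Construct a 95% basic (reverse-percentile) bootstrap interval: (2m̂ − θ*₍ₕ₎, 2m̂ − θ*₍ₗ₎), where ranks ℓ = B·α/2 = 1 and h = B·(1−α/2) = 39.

(4.570, 6.524)

Percentile endpoints at ranks 1 and 39: θ*₍1₎ = 3.584, θ*₍39₎ = 5.538.
Basic interval reflects these around m̂:
  lower = 2 × 5.054 − 5.538 = 4.570
  upper = 2 × 5.054 − 3.584 = 6.524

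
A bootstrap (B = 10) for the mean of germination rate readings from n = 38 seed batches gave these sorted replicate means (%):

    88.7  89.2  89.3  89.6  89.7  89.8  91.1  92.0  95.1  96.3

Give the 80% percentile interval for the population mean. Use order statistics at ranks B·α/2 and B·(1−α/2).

(88.7, 95.1)

α = 0.20; lower rank = 10 × 0.100 = 1; upper rank = 10 × 0.900 = 9.
The 1st smallest replicate is 88.7; the 9th is 95.1.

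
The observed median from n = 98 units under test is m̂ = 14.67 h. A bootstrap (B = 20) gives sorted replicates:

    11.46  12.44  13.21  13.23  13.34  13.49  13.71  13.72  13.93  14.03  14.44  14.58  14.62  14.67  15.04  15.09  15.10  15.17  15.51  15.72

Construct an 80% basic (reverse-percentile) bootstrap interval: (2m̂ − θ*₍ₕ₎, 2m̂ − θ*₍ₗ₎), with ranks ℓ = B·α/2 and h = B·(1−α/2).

(14.17, 16.90)

Percentile endpoints at ranks 2 and 18: θ*₍2₎ = 12.44, θ*₍18₎ = 15.17.
Basic interval reflects these around m̂:
  lower = 2 × 14.67 − 15.17 = 14.17
  upper = 2 × 14.67 − 12.44 = 16.90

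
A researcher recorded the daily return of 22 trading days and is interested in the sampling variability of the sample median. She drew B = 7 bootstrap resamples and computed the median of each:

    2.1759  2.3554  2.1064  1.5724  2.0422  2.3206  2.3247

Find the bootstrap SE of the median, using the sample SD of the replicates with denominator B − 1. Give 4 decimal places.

Bootstrap SE is the standard deviation of the 7 replicate medians.
Mean of replicates: (2.1759 + 2.3554 + 2.1064 + 1.5724 + 2.0422 + 2.3206 + 2.3247) / 7 = 14.89760 / 7 = 2.12823
Sum of squared deviations: (+0.04767)² + (+0.22717)² + (−0.02183)² + (−0.55583)² + (−0.08603)² + (+0.19237)² + (+0.19647)² = 0.44631
Variance = 0.44631 / 6 = 0.07439
SE* = √0.07439

SE* = 0.2727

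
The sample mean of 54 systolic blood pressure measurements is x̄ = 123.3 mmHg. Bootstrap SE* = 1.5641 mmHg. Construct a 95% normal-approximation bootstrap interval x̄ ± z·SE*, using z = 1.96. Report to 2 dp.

(120.23, 126.37)

Margin = 1.96 × 1.5641 = 3.066
Interval: 123.3 ± 3.066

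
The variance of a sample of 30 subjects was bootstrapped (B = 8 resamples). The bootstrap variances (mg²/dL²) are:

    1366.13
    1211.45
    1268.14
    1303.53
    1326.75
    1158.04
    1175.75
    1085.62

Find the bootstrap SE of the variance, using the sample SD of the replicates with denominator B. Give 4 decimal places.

Bootstrap SE is the standard deviation of the 8 replicate variances.
Mean of replicates: (1366.13 + 1211.45 + 1268.14 + 1303.53 + 1326.75 + 1158.04 + 1175.75 + 1085.62) / 8 = 9895.41000 / 8 = 1236.92625
Sum of squared deviations: (+129.20375)² + (−25.47625)² + (+31.21375)² + (+66.60375)² + (+89.82375)² + (−78.88625)² + (−61.17625)² + (−151.30625)² = 63680.46739
Variance = 63680.46739 / 8 = 7960.05842
SE* = √7960.05842

SE* = 89.2192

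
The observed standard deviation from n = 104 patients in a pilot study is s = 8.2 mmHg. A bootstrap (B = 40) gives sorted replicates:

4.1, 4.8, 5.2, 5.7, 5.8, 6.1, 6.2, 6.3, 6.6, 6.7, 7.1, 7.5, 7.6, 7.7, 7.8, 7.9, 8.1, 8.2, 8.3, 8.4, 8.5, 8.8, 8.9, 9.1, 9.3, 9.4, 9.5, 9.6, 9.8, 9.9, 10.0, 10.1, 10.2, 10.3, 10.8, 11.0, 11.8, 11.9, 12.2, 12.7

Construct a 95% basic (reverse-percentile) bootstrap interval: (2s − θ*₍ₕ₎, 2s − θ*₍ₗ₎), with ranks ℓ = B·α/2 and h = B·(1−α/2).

Percentile endpoints at ranks 1 and 39: θ*₍1₎ = 4.1, θ*₍39₎ = 12.2.
Basic interval reflects these around s:
  lower = 2 × 8.2 − 12.2 = 4.2
  upper = 2 × 8.2 − 4.1 = 12.3

(4.2, 12.3)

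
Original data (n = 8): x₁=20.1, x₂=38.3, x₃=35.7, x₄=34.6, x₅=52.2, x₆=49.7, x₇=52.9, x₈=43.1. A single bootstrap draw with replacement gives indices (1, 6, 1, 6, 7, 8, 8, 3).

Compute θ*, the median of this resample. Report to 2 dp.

Resample values: 20.1, 49.7, 20.1, 49.7, 52.9, 43.1, 43.1, 35.7.
Sorted: 20.1, 20.1, 35.7, 43.1, 43.1, 49.7, 49.7, 52.9
Median = average of the two middle values = 43.10

θ* = 43.10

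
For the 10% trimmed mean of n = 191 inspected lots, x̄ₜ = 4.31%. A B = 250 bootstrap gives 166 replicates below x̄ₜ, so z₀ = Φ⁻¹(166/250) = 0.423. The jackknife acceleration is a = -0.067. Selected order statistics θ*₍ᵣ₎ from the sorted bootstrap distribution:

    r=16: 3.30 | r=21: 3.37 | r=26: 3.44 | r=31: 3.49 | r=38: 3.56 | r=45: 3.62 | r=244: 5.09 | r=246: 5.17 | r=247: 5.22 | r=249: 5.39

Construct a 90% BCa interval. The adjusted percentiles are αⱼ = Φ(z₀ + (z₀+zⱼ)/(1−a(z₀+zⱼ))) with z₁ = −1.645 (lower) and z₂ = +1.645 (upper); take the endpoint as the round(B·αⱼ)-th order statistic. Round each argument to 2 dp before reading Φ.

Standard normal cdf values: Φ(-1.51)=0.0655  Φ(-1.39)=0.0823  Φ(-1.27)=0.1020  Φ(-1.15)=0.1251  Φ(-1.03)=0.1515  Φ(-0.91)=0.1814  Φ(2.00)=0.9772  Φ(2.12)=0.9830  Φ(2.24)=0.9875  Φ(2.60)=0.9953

(3.62, 5.22)

Lower: z₀ + z₁ = 0.423 + (-1.645) = -1.222; 1 − a(z₀+z₁) = 1 − (-0.067)(-1.222) = 0.9181; argument = 0.423 + (-1.222)/0.9181 = -0.9080 → -0.91.
α₁ = Φ(-0.91) = 0.1814; rank = round(250 × 0.1814) = 45; θ*₍45₎ = 3.62.
Upper: z₀ + z₂ = 2.068; 1 − a(z₀+z₂) = 1.1386; argument = 2.2393 → 2.24; α₂ = 0.9875; rank = 247; θ*₍247₎ = 5.22.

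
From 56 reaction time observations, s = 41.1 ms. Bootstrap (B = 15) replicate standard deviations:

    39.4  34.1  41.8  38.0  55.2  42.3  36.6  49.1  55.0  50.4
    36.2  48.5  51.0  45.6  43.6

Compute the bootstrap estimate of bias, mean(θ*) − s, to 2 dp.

mean(θ*) = (39.4 + 34.1 + 41.8 + 38.0 + 55.2 + 42.3 + 36.6 + 49.1 + 55.0 + 50.4 + 36.2 + 48.5 + 51.0 + 45.6 + 43.6) / 15 = 44.453
bias = 44.453 − 41.1

bias = +3.35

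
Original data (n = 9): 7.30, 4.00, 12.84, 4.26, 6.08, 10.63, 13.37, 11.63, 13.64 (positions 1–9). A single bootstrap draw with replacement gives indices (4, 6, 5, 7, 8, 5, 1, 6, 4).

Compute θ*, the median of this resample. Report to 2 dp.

θ* = 7.30

Resample values: 4.26, 10.63, 6.08, 13.37, 11.63, 6.08, 7.30, 10.63, 4.26.
Sorted: 4.26, 4.26, 6.08, 6.08, 7.30, 10.63, 10.63, 11.63, 13.37
Median = middle value = 7.30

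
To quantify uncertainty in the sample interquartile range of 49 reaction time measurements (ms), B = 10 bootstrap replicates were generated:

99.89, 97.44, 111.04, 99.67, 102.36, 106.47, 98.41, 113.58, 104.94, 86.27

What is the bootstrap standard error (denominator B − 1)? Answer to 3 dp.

Bootstrap SE is the standard deviation of the 10 replicate interquartile ranges.
Mean of replicates: (99.89 + 97.44 + 111.04 + 99.67 + 102.36 + 106.47 + 98.41 + 113.58 + 104.94 + 86.27) / 10 = 1020.0700 / 10 = 102.0070
Sum of squared deviations: (−2.1170)² + (−4.5670)² + (+9.0330)² + (−2.3370)² + (+0.3530)² + (+4.4630)² + (−3.5970)² + (+11.5730)² + (+2.9330)² + (−15.7370)² = 535.5672
Variance = 535.5672 / 9 = 59.5075
SE* = √59.5075

SE* = 7.714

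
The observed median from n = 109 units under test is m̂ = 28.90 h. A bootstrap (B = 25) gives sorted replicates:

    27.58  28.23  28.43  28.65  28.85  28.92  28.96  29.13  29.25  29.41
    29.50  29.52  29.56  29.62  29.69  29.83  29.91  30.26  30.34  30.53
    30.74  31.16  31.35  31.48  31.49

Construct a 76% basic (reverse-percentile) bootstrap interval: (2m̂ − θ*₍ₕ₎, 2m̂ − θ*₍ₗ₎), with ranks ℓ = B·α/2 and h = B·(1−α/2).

Percentile endpoints at ranks 3 and 22: θ*₍3₎ = 28.43, θ*₍22₎ = 31.16.
Basic interval reflects these around m̂:
  lower = 2 × 28.90 − 31.16 = 26.64
  upper = 2 × 28.90 − 28.43 = 29.37

(26.64, 29.37)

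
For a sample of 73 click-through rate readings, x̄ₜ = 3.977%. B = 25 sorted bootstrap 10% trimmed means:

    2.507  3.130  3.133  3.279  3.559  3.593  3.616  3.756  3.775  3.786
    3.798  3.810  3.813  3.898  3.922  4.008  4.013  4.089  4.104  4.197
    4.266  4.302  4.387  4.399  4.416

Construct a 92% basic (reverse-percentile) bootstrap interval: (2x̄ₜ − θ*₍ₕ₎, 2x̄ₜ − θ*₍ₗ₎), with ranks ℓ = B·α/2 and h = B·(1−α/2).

Percentile endpoints at ranks 1 and 24: θ*₍1₎ = 2.507, θ*₍24₎ = 4.399.
Basic interval reflects these around x̄ₜ:
  lower = 2 × 3.977 − 4.399 = 3.555
  upper = 2 × 3.977 − 2.507 = 5.447

(3.555, 5.447)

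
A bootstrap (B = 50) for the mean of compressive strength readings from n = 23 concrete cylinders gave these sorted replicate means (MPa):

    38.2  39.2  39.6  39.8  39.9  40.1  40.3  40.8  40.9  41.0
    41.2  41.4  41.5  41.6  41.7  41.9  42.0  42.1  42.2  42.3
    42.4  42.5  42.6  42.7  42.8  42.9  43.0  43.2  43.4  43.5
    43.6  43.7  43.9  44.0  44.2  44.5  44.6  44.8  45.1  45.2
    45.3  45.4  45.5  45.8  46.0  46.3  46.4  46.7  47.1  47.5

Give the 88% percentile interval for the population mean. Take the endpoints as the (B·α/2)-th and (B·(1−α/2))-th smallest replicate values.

(39.6, 46.4)

α = 0.12; lower rank = 50 × 0.060 = 3; upper rank = 50 × 0.940 = 47.
The 3rd smallest replicate is 39.6; the 47th is 46.4.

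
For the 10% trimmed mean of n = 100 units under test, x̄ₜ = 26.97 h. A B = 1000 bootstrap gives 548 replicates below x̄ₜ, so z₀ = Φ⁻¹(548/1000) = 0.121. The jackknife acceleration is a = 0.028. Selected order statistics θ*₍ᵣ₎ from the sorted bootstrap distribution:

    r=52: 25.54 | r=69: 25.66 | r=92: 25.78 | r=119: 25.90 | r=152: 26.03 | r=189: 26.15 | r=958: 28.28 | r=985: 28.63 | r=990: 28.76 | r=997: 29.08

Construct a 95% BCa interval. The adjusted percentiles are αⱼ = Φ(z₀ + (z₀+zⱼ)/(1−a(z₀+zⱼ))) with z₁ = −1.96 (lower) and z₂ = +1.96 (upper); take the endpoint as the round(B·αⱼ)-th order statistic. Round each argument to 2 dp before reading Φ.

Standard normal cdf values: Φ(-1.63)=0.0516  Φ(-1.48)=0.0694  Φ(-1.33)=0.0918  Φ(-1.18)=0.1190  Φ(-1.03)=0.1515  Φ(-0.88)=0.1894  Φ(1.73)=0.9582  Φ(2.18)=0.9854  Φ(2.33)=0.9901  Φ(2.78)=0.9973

Lower: z₀ + z₁ = 0.121 + (-1.960) = -1.839; 1 − a(z₀+z₁) = 1 − (0.028)(-1.839) = 1.0515; argument = 0.121 + (-1.839)/1.0515 = -1.6279 → -1.63.
α₁ = Φ(-1.63) = 0.0516; rank = round(1000 × 0.0516) = 52; θ*₍52₎ = 25.54.
Upper: z₀ + z₂ = 2.081; 1 − a(z₀+z₂) = 0.9417; argument = 2.3308 → 2.33; α₂ = 0.9901; rank = 990; θ*₍990₎ = 28.76.

(25.54, 28.76)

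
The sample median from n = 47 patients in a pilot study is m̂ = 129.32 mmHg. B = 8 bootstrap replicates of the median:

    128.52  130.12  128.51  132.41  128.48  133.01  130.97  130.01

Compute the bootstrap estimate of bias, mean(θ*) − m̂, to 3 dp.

bias = +0.934

mean(θ*) = (128.52 + 130.12 + 128.51 + 132.41 + 128.48 + 133.01 + 130.97 + 130.01) / 8 = 130.2537
bias = 130.2537 − 129.32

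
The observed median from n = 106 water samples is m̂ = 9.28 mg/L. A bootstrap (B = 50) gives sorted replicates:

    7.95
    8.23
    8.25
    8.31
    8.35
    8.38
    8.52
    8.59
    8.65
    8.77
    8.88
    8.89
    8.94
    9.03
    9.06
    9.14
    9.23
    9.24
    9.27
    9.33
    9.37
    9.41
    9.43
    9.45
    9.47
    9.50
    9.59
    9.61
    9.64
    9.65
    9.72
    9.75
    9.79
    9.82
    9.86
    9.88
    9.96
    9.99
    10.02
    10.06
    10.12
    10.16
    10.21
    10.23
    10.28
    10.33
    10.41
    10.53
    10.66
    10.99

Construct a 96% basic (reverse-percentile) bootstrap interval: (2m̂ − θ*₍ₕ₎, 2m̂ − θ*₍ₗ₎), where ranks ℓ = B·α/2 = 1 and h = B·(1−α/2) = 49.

(7.90, 10.61)

Percentile endpoints at ranks 1 and 49: θ*₍1₎ = 7.95, θ*₍49₎ = 10.66.
Basic interval reflects these around m̂:
  lower = 2 × 9.28 − 10.66 = 7.90
  upper = 2 × 9.28 − 7.95 = 10.61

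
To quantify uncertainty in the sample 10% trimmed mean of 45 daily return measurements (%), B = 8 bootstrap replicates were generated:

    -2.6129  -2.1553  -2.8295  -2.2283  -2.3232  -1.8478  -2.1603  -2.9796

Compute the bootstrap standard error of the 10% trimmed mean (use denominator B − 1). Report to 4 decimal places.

SE* = 0.3823

Bootstrap SE is the standard deviation of the 8 replicate 10% trimmed means.
Mean of replicates: ((-2.6129) + (-2.1553) + (-2.8295) + (-2.2283) + (-2.3232) + (-1.8478) + (-2.1603) + (-2.9796)) / 8 = -19.13690 / 8 = -2.39211
Sum of squared deviations: (−0.22079)² + (+0.23681)² + (−0.43739)² + (+0.16381)² + (+0.06891)² + (+0.54431)² + (+0.23181)² + (−0.58749)² = 1.02287
Variance = 1.02287 / 7 = 0.14612
SE* = √0.14612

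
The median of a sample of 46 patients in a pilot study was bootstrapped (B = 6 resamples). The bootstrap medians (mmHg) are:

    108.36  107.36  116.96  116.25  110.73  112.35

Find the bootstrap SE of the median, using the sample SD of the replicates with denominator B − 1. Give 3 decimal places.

SE* = 3.979

Bootstrap SE is the standard deviation of the 6 replicate medians.
Mean of replicates: (108.36 + 107.36 + 116.96 + 116.25 + 110.73 + 112.35) / 6 = 672.0100 / 6 = 112.0017
Sum of squared deviations: (−3.6417)² + (−4.6417)² + (+4.9583)² + (+4.2483)² + (−1.2717)² + (+0.3483)² = 79.1787
Variance = 79.1787 / 5 = 15.8357
SE* = √15.8357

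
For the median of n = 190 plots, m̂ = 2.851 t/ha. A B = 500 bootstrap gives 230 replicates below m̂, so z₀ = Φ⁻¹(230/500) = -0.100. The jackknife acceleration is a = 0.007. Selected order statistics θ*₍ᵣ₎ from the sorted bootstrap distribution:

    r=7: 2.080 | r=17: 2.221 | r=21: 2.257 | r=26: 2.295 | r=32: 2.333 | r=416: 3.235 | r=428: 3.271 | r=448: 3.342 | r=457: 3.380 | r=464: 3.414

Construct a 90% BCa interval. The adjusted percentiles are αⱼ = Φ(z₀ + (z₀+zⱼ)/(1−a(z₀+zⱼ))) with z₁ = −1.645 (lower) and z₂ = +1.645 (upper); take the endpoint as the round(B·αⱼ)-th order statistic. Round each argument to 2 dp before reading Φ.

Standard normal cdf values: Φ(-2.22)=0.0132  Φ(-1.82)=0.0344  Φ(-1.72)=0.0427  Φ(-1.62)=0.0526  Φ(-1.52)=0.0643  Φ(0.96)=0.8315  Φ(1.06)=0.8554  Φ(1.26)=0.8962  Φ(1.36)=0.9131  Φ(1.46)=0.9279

(2.221, 3.414)

Lower: z₀ + z₁ = -0.100 + (-1.645) = -1.745; 1 − a(z₀+z₁) = 1 − (0.007)(-1.745) = 1.0122; argument = -0.100 + (-1.745)/1.0122 = -1.8239 → -1.82.
α₁ = Φ(-1.82) = 0.0344; rank = round(500 × 0.0344) = 17; θ*₍17₎ = 2.221.
Upper: z₀ + z₂ = 1.545; 1 − a(z₀+z₂) = 0.9892; argument = 1.4619 → 1.46; α₂ = 0.9279; rank = 464; θ*₍464₎ = 3.414.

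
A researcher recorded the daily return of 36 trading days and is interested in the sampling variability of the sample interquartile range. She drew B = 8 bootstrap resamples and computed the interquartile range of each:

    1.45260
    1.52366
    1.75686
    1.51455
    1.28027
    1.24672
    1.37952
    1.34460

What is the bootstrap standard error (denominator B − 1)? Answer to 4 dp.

SE* = 0.1642

Bootstrap SE is the standard deviation of the 8 replicate interquartile ranges.
Mean of replicates: (1.45260 + 1.52366 + 1.75686 + 1.51455 + 1.28027 + 1.24672 + 1.37952 + 1.34460) / 8 = 11.498780 / 8 = 1.437348
Sum of squared deviations: (+0.015252)² + (+0.086313)² + (+0.319513)² + (+0.077203)² + (−0.157077)² + (−0.190627)² + (−0.057827)² + (−0.092747)² = 0.188689
Variance = 0.188689 / 7 = 0.026956
SE* = √0.026956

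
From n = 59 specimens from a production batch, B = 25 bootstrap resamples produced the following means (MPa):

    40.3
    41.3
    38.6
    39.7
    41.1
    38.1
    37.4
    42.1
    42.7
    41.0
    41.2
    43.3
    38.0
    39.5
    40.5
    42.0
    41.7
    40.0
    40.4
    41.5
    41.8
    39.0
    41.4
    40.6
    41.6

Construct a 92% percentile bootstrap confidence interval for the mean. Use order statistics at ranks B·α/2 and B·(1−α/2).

Sorted replicates: 37.4, 38.0, 38.1, 38.6, 39.0, 39.5, 39.7, 40.0, 40.3, 40.4, 40.5, 40.6, 41.0, 41.1, 41.2, 41.3, 41.4, 41.5, 41.6, 41.7, 41.8, 42.0, 42.1, 42.7, 43.3
α = 0.08; lower rank = 25 × 0.040 = 1; upper rank = 25 × 0.960 = 24.
The 1st smallest replicate is 37.4; the 24th is 42.7.

(37.4, 42.7)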